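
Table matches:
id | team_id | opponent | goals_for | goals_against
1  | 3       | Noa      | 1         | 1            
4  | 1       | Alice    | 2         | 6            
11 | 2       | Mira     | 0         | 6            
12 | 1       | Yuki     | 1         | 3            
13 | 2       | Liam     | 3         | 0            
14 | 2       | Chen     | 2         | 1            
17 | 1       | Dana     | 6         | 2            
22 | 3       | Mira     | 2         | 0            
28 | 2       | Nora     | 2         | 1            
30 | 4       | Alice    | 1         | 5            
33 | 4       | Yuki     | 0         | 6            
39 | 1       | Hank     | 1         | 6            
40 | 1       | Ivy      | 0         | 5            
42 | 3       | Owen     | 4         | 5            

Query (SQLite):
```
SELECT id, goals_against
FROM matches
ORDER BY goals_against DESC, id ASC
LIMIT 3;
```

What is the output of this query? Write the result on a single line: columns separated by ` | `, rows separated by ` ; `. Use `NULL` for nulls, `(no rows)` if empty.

4 | 6 ; 11 | 6 ; 33 | 6

Sort by goals_against desc, tiebreak id asc: (6, id=4), (6, id=11), (6, id=33), (6, id=39), (5, id=30), (5, id=40) …. Take first 3.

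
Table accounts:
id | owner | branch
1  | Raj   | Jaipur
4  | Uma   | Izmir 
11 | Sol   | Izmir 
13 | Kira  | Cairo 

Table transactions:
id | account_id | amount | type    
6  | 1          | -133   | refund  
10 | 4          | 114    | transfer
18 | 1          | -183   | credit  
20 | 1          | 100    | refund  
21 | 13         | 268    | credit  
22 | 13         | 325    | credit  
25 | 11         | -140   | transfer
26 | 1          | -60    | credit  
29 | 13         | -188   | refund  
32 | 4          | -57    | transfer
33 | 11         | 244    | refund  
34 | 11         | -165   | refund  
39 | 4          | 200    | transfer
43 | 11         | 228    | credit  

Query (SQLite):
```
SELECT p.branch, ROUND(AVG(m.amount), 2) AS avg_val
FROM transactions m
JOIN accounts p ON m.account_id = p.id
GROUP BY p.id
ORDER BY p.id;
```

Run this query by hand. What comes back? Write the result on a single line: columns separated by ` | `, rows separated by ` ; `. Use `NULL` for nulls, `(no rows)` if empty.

Jaipur | -69 ; Izmir | 85.67 ; Izmir | 41.75 ; Cairo | 135

Join each transactions row to its accounts via account_id.
Group joined rows by accounts.id; compute ROUND(AVG(m.amount), 2) per group.
  1: ids {6, 18, 20, 26} → ROUND(AVG(m.amount), 2)=-69
  4: ids {10, 32, 39} → ROUND(AVG(m.amount), 2)=85.67
  11: ids {25, 33, 34, 43} → ROUND(AVG(m.amount), 2)=41.75
  13: ids {21, 22, 29} → ROUND(AVG(m.amount), 2)=135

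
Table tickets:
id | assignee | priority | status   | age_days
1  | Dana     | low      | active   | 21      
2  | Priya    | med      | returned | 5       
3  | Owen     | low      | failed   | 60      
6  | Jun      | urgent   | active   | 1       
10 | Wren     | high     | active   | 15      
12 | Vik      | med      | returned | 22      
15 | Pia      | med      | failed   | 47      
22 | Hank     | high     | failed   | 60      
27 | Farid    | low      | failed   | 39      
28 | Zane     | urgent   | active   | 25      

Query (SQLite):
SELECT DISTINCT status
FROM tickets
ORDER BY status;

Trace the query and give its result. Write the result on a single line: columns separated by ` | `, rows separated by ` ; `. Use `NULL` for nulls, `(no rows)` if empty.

active ; failed ; returned

Collect distinct status values from tickets.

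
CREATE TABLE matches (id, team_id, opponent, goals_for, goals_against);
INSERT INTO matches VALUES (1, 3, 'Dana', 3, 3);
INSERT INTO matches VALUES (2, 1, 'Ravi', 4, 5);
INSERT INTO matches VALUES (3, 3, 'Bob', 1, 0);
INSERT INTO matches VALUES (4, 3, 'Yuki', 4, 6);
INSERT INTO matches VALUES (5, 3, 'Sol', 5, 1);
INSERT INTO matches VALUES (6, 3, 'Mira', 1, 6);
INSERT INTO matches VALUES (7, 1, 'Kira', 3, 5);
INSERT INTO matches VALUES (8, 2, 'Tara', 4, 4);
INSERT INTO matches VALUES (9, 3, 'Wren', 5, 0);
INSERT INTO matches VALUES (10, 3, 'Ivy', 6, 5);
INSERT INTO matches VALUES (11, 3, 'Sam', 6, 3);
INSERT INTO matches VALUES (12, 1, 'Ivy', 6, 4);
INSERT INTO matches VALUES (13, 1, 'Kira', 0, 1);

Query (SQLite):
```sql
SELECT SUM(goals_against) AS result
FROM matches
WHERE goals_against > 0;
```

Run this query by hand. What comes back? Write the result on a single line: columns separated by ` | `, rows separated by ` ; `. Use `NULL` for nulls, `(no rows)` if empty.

Rows where goals_against > 0 → goals_against values: [3, 5, 6, 1, 6, 5, 4, 5, 3, 4, 1].
SUM of non-NULL values = 43.

43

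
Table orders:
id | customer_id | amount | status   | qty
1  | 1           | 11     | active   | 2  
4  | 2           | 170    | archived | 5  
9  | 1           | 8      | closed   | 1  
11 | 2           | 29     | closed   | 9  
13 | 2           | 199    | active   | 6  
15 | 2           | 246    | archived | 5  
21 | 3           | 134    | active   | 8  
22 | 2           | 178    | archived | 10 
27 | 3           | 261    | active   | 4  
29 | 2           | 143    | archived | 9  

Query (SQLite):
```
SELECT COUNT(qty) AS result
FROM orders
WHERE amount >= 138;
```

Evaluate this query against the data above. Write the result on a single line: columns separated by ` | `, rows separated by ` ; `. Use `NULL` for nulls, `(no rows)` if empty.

Rows where amount >= 138 → qty values: [5, 6, 5, 10, 4, 9].
COUNT(qty) counts non-NULL values → 6.

6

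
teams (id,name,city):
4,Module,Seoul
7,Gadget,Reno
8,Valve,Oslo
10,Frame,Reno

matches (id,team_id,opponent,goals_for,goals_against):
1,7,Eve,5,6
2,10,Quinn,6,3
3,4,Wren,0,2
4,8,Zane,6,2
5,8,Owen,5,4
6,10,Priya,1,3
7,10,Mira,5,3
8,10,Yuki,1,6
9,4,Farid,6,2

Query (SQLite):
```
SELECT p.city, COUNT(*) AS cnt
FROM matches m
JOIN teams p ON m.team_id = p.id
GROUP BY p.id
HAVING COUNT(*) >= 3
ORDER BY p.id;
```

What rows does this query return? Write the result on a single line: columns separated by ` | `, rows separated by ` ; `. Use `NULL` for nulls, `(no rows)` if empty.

Join each matches row to its teams via team_id.
Group joined rows by teams.id; compute COUNT(*) per group.
HAVING: keep groups with count ≥ 3.
  4: ids {3, 9} → COUNT(*)=2
  7: ids {1} → COUNT(*)=1
  8: ids {4, 5} → COUNT(*)=2
  10: ids {2, 6, 7, 8} → COUNT(*)=4

Reno | 4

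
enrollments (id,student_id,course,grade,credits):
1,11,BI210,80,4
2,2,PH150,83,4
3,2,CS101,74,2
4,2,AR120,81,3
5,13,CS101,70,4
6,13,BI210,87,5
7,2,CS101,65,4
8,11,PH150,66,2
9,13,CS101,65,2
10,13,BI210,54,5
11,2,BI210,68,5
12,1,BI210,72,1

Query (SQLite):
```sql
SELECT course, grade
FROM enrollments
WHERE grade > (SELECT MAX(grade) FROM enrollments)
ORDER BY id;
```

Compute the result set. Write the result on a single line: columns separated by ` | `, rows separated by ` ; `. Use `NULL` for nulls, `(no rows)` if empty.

(no rows)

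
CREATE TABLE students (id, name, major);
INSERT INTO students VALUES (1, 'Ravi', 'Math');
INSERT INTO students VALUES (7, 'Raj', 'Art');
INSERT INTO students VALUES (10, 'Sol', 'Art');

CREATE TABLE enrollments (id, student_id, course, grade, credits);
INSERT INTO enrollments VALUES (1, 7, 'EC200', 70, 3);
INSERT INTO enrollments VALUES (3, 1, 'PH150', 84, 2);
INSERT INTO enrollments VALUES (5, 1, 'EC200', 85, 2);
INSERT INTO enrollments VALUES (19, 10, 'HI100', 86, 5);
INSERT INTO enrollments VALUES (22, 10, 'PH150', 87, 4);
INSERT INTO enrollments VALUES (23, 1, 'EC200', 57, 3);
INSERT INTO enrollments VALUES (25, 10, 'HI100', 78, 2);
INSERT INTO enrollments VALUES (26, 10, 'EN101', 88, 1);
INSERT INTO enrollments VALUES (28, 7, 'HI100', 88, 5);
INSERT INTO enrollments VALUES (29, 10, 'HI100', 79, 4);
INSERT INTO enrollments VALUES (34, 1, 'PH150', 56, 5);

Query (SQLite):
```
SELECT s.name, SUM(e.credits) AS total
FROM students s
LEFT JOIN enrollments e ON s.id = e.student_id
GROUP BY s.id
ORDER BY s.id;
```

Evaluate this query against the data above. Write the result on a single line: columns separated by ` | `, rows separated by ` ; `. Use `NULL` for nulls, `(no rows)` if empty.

LEFT JOIN keeps every students row; unmatched ones get NULL for enrollments columns.
Group by students.id and compute SUM(e.credits). SUM over an all-NULL group is NULL.
  1: ids {3, 5, 23, 34} → SUM(e.credits)=12
  7: ids {1, 28} → SUM(e.credits)=8
  10: ids {19, 22, 25, 26, 29} → SUM(e.credits)=16

Ravi | 12 ; Raj | 8 ; Sol | 16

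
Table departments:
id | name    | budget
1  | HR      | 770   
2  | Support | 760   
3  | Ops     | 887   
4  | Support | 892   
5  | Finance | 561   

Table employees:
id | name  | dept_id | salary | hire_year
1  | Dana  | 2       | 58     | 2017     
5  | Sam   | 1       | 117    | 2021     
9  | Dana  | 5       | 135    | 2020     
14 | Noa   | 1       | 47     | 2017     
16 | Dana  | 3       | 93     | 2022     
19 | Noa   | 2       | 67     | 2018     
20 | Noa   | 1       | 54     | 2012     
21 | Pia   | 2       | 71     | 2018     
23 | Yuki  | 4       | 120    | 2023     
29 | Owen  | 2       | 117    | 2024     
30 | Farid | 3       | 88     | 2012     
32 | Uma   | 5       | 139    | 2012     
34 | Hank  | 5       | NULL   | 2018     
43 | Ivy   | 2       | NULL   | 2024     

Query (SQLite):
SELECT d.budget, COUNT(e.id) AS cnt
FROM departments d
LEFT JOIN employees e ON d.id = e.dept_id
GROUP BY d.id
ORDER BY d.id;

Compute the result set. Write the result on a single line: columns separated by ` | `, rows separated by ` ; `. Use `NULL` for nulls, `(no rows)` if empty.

770 | 3 ; 760 | 5 ; 887 | 2 ; 892 | 1 ; 561 | 3

LEFT JOIN keeps every departments row; unmatched ones get NULL for employees columns.
Group by departments.id and compute COUNT(e.id). COUNT(col) of an all-NULL group is 0.
  1: ids {5, 14, 20} → COUNT(e.id)=3
  2: ids {1, 19, 21, 29, 43} → COUNT(e.id)=5
  3: ids {16, 30} → COUNT(e.id)=2
  4: ids {23} → COUNT(e.id)=1
  5: ids {9, 32, 34} → COUNT(e.id)=3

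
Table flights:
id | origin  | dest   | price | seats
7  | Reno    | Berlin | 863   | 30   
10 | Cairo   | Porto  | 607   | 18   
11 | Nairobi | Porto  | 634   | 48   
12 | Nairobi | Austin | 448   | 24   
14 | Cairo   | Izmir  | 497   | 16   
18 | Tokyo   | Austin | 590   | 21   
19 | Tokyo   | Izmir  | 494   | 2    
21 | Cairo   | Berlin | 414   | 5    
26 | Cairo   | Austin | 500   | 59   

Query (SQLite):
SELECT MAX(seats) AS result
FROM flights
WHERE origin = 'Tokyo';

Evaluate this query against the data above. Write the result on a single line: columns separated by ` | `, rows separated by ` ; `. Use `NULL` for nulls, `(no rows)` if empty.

21

Rows where origin='Tokyo' → seats values: [21, 2].
MAX of non-NULL values = 21.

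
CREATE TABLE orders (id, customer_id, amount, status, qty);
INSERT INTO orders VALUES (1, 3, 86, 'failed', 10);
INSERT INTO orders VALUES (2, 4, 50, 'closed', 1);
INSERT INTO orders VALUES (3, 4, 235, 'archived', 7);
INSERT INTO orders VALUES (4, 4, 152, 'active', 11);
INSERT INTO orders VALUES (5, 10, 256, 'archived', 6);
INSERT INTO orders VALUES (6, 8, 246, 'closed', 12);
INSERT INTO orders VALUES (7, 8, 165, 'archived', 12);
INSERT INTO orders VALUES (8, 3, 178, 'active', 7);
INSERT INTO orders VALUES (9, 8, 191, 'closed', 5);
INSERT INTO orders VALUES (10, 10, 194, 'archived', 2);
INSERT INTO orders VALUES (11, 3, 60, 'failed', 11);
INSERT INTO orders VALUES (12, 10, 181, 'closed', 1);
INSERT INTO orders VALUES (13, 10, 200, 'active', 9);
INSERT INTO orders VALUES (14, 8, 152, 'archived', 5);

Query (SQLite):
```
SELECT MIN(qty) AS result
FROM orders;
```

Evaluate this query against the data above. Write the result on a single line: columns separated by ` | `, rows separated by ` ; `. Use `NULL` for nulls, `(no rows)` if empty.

1

All qty values: [10, 1, 7, 11, 6, 12, 12, 7, 5, 2, 11, 1, 9, 5].
MIN of non-NULL values = 1.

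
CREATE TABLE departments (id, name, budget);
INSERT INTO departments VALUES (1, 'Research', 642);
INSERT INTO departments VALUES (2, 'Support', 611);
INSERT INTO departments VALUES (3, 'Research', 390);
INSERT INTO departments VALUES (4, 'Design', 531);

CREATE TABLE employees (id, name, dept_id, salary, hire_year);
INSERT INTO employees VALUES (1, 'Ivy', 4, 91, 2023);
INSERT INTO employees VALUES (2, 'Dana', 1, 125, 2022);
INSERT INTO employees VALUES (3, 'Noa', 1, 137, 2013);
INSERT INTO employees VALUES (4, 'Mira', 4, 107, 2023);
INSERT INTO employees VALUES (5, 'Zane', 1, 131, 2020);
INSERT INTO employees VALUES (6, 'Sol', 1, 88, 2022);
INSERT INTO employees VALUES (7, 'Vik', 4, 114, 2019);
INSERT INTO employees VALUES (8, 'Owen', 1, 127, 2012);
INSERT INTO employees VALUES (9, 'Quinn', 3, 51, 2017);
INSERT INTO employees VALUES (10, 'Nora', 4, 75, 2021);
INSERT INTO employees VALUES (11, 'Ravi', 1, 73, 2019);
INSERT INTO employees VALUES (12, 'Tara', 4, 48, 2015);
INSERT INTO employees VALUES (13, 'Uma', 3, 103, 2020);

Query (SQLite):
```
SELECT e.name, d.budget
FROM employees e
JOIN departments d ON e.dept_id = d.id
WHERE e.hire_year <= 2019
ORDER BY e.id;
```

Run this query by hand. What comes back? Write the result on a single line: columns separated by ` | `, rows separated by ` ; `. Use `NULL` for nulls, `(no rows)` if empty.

Each employees row matches the departments row where dept_id = departments.id.
Then keep rows with e.hire_year <= 2019.

Noa | 642 ; Vik | 531 ; Owen | 642 ; Quinn | 390 ; Ravi | 642 ; Tara | 531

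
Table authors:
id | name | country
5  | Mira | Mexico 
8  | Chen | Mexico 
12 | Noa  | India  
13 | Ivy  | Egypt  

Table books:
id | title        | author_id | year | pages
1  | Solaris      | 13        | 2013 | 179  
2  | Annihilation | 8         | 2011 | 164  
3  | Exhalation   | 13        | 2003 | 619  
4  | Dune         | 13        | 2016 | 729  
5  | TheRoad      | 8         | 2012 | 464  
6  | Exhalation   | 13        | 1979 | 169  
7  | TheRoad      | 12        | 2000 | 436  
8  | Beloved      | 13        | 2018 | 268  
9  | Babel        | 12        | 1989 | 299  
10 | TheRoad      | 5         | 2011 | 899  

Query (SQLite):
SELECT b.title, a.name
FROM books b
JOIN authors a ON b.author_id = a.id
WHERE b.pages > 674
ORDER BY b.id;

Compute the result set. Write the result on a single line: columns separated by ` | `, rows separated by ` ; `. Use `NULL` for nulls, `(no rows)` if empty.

Dune | Ivy ; TheRoad | Mira

Each books row matches the authors row where author_id = authors.id.
Then keep rows with b.pages > 674.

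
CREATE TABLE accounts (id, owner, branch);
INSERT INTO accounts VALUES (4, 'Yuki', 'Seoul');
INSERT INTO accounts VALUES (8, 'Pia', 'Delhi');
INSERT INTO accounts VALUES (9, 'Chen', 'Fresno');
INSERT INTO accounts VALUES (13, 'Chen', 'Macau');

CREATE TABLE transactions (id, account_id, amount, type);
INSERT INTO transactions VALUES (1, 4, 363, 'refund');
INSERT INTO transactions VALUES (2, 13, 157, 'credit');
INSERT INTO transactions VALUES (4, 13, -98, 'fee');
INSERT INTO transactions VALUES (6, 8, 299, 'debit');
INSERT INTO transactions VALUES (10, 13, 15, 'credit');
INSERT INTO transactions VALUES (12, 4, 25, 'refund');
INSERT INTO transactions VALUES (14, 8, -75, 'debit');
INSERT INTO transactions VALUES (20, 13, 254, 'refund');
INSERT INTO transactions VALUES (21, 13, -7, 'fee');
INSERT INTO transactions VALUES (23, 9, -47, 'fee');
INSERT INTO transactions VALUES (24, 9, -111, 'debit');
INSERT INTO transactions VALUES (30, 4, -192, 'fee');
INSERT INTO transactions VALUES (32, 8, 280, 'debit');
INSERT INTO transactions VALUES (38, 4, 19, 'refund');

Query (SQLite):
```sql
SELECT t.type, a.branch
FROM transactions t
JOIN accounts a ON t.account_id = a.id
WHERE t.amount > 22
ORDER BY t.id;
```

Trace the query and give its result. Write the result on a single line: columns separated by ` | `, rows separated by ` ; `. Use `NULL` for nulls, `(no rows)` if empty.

refund | Seoul ; credit | Macau ; debit | Delhi ; refund | Seoul ; refund | Macau ; debit | Delhi

Each transactions row matches the accounts row where account_id = accounts.id.
Then keep rows with t.amount > 22.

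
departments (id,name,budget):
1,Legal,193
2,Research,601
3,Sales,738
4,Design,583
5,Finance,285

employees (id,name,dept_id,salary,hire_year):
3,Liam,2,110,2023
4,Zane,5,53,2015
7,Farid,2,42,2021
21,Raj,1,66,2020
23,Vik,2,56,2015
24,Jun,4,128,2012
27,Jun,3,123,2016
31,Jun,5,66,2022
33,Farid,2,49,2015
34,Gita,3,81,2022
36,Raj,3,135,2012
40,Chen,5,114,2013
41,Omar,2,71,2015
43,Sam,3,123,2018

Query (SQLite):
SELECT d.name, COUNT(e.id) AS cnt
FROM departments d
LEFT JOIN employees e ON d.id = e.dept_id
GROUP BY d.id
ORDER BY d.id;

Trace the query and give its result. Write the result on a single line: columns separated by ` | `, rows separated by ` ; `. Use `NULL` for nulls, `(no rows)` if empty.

Legal | 1 ; Research | 5 ; Sales | 4 ; Design | 1 ; Finance | 3

LEFT JOIN keeps every departments row; unmatched ones get NULL for employees columns.
Group by departments.id and compute COUNT(e.id). COUNT(col) of an all-NULL group is 0.
  1: ids {21} → COUNT(e.id)=1
  2: ids {3, 7, 23, 33, 41} → COUNT(e.id)=5
  3: ids {27, 34, 36, 43} → COUNT(e.id)=4
  4: ids {24} → COUNT(e.id)=1
  5: ids {4, 31, 40} → COUNT(e.id)=3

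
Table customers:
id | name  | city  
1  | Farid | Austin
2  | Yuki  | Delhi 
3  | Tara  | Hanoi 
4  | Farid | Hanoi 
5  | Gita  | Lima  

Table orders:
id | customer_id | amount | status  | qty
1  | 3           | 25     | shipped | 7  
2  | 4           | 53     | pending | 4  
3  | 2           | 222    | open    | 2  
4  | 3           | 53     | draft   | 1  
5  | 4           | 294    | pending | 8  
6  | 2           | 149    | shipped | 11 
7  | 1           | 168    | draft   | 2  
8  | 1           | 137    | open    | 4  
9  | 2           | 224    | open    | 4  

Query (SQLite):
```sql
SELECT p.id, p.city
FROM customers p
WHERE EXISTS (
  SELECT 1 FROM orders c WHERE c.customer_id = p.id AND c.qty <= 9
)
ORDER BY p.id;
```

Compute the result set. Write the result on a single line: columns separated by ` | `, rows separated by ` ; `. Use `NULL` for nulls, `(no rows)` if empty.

1 | Austin ; 2 | Delhi ; 3 | Hanoi ; 4 | Hanoi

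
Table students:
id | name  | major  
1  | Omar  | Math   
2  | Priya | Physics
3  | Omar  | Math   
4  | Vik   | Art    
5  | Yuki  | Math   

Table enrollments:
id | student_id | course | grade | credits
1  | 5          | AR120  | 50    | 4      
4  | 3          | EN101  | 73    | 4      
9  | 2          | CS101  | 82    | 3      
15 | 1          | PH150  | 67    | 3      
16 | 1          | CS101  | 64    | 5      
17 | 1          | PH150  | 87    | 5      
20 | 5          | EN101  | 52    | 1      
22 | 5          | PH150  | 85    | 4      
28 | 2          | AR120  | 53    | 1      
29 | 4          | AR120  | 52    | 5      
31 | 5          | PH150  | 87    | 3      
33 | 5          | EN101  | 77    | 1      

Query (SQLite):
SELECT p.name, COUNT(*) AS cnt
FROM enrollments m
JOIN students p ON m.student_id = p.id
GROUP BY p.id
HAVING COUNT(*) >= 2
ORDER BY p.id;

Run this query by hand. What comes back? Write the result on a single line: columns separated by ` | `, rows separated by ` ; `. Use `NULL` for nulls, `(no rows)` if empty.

Omar | 3 ; Priya | 2 ; Yuki | 5

Join each enrollments row to its students via student_id.
Group joined rows by students.id; compute COUNT(*) per group.
HAVING: keep groups with count ≥ 2.
  1: ids {15, 16, 17} → COUNT(*)=3
  2: ids {9, 28} → COUNT(*)=2
  3: ids {4} → COUNT(*)=1
  4: ids {29} → COUNT(*)=1
  5: ids {1, 20, 22, 31, 33} → COUNT(*)=5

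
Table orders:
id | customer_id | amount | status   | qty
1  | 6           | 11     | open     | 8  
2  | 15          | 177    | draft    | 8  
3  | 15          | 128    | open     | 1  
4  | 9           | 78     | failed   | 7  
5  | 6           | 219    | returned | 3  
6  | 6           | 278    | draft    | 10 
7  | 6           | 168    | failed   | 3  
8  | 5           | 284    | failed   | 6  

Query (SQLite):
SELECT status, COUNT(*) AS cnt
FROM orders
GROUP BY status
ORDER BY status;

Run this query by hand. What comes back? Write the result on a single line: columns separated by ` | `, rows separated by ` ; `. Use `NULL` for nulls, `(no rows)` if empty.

draft | 2 ; failed | 3 ; open | 2 ; returned | 1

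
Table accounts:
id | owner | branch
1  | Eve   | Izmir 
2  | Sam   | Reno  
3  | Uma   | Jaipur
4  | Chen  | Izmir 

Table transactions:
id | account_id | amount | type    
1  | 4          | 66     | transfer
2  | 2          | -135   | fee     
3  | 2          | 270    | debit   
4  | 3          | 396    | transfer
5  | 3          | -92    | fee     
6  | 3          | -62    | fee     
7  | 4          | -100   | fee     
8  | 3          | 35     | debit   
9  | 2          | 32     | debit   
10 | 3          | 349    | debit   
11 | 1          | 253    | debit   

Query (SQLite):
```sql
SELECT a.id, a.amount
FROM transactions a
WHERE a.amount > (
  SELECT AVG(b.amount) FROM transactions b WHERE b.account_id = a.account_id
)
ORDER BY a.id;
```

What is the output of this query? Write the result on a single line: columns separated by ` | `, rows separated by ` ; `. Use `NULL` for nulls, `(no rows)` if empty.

For each transactions row a, compute AVG(amount) over rows sharing a.account_id.
Keep row a if a.amount > that per-group AVG.
  account_id=1: AVG(amount) = 253.0
  account_id=2: AVG(amount) = 55.666667
  account_id=3: AVG(amount) = 125.2
  account_id=4: AVG(amount) = -17.0

1 | 66 ; 3 | 270 ; 4 | 396 ; 10 | 349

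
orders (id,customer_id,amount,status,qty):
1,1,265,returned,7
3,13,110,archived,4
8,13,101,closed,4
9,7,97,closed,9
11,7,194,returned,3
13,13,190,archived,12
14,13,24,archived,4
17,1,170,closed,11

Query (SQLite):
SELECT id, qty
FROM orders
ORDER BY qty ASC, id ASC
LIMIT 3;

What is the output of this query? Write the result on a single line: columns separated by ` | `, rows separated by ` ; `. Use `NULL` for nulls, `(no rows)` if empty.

Sort by qty asc, tiebreak id asc: (3, id=11), (4, id=3), (4, id=8), (4, id=14), (7, id=1), (9, id=9) …. Take first 3.

11 | 3 ; 3 | 4 ; 8 | 4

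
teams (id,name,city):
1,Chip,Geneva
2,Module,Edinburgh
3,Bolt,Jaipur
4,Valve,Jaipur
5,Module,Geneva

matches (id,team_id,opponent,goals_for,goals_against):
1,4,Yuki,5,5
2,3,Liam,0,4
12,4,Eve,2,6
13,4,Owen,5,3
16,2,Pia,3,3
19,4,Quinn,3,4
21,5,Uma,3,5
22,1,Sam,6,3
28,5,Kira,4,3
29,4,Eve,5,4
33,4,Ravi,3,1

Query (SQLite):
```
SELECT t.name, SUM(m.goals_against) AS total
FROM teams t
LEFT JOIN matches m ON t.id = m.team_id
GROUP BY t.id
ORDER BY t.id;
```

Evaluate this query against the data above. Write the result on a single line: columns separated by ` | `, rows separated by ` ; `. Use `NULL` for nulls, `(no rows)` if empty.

LEFT JOIN keeps every teams row; unmatched ones get NULL for matches columns.
Group by teams.id and compute SUM(m.goals_against). SUM over an all-NULL group is NULL.
  1: ids {22} → SUM(m.goals_against)=3
  2: ids {16} → SUM(m.goals_against)=3
  3: ids {2} → SUM(m.goals_against)=4
  4: ids {1, 12, 13, 19, 29, 33} → SUM(m.goals_against)=23
  5: ids {21, 28} → SUM(m.goals_against)=8

Chip | 3 ; Module | 3 ; Bolt | 4 ; Valve | 23 ; Module | 8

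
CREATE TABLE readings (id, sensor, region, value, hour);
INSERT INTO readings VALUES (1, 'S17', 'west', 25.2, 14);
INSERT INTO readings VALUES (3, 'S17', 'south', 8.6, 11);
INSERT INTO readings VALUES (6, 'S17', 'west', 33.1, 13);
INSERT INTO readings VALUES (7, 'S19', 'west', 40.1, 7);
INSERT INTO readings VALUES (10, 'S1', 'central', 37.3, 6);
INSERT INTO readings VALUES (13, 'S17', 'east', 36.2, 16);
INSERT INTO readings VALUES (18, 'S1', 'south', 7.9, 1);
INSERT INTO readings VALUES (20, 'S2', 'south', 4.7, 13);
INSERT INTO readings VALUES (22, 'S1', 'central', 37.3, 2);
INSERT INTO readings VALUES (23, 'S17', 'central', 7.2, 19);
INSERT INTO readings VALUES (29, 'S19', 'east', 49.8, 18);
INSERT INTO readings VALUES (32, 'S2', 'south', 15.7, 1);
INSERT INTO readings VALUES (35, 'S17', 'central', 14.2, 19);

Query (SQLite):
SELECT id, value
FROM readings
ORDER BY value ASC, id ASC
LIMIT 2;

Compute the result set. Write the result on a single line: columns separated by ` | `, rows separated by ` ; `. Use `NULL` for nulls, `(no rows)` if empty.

Sort by value asc, tiebreak id asc: (4.7, id=20), (7.2, id=23), (7.9, id=18), (8.6, id=3), (14.2, id=35) …. Take first 2.

20 | 4.7 ; 23 | 7.2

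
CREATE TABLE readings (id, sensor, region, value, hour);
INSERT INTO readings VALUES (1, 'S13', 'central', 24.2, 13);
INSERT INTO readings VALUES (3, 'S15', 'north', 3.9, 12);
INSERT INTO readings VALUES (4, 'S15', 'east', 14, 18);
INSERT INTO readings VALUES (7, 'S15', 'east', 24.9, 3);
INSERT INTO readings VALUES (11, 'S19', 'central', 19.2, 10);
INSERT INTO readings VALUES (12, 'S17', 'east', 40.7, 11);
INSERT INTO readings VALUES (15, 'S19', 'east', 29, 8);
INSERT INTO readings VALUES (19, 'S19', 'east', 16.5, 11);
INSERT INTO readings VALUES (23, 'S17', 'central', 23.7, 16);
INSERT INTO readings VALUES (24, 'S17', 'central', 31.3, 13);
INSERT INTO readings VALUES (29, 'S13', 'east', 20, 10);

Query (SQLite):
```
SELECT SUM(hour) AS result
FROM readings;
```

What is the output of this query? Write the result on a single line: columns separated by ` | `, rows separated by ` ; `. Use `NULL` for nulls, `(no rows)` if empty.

All hour values: [13, 12, 18, 3, 10, 11, 8, 11, 16, 13, 10].
SUM of non-NULL values = 125.

125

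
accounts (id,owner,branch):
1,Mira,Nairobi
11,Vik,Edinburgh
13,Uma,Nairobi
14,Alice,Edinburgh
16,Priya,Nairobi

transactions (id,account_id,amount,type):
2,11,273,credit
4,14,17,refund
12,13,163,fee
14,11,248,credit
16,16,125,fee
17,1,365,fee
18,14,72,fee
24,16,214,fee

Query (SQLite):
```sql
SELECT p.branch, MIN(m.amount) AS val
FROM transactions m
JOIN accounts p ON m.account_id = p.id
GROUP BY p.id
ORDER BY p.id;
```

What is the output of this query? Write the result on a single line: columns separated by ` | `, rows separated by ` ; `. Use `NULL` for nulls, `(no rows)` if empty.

Nairobi | 365 ; Edinburgh | 248 ; Nairobi | 163 ; Edinburgh | 17 ; Nairobi | 125

Join each transactions row to its accounts via account_id.
Group joined rows by accounts.id; compute MIN(m.amount) per group.
  1: ids {17} → MIN(m.amount)=365
  11: ids {2, 14} → MIN(m.amount)=248
  13: ids {12} → MIN(m.amount)=163
  14: ids {4, 18} → MIN(m.amount)=17
  16: ids {16, 24} → MIN(m.amount)=125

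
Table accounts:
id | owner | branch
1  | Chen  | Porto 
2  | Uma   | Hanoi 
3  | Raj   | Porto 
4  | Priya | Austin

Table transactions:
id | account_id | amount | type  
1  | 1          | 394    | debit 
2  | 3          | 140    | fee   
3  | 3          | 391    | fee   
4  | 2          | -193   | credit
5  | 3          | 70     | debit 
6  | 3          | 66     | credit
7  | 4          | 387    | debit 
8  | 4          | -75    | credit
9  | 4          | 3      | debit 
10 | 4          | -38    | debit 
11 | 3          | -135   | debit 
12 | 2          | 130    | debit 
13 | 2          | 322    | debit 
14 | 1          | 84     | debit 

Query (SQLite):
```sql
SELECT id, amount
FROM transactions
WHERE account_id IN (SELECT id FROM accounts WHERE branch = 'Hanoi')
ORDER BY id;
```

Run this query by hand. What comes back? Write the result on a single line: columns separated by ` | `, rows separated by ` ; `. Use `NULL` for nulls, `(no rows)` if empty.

Inner query: accounts.id where branch = 'Hanoi'.
Outer: keep transactions rows whose account_id is in that set.
Inner query → {2}

4 | -193 ; 12 | 130 ; 13 | 322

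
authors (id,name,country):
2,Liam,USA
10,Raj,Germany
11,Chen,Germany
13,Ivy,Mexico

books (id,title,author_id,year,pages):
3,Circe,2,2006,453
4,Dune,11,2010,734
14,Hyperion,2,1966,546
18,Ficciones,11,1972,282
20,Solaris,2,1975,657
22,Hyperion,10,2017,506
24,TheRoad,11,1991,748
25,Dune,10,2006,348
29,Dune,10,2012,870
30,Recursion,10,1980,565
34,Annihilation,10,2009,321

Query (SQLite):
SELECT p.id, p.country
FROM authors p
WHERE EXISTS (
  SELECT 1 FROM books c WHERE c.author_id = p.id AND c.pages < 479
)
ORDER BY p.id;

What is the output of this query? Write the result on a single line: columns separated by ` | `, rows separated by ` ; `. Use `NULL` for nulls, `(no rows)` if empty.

For each authors row, check whether any books with matching author_id has pages < 479.
Keep rows where that is true.

2 | USA ; 10 | Germany ; 11 | Germany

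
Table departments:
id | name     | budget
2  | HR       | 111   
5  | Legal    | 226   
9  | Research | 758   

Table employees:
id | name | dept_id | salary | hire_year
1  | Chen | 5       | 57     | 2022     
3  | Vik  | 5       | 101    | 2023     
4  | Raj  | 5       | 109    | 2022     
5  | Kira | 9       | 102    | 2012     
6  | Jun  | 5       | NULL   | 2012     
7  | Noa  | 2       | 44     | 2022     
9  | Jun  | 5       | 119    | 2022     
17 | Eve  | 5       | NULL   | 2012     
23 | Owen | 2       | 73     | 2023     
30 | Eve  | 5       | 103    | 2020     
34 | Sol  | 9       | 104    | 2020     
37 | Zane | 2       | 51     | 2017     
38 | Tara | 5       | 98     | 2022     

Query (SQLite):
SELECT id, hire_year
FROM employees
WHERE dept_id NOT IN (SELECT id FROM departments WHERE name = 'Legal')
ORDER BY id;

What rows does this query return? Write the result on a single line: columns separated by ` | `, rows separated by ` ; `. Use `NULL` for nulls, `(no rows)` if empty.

5 | 2012 ; 7 | 2022 ; 23 | 2023 ; 34 | 2020 ; 37 | 2017

Inner query: departments.id where name = 'Legal'.
Outer: keep employees rows whose dept_id is not in that set.
Inner query → {5}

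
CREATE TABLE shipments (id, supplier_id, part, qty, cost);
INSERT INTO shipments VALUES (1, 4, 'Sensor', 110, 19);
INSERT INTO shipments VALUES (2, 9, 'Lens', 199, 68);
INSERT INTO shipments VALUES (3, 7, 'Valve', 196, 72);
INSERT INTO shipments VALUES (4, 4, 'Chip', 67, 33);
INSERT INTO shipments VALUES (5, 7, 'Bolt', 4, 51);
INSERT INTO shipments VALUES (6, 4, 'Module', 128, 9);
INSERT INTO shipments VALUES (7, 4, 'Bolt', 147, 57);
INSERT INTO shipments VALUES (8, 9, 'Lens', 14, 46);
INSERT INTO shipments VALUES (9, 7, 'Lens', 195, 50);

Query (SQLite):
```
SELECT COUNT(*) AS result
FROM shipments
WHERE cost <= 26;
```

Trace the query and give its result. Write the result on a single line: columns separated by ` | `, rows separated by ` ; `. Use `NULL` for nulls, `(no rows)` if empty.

2

Rows where cost <= 26 → qty values: [110, 128].
COUNT(*) counts rows → 2.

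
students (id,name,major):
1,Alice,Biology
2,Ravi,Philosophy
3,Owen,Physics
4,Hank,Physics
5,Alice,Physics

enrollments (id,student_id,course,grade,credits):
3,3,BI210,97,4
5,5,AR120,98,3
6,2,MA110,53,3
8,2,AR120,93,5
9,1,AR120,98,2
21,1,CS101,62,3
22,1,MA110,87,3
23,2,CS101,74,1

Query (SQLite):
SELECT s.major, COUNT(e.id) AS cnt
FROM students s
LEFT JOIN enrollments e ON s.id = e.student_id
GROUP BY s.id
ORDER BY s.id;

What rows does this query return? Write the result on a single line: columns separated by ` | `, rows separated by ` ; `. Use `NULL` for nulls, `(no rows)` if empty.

Biology | 3 ; Philosophy | 3 ; Physics | 1 ; Physics | 0 ; Physics | 1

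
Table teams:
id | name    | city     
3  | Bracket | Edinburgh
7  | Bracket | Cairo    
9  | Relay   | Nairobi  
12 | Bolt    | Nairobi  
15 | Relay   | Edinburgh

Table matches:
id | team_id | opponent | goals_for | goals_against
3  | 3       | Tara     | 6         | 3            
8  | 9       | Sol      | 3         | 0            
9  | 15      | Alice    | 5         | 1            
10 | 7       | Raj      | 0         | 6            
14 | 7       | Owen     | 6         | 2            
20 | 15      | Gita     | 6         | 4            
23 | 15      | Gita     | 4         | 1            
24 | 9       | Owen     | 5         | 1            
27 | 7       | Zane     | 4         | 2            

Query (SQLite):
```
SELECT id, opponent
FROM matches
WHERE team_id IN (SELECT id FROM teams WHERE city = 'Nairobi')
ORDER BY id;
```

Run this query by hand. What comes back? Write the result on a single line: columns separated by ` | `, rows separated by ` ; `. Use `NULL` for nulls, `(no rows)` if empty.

Inner query: teams.id where city = 'Nairobi'.
Outer: keep matches rows whose team_id is in that set.
Inner query → {9, 12}

8 | Sol ; 24 | Owen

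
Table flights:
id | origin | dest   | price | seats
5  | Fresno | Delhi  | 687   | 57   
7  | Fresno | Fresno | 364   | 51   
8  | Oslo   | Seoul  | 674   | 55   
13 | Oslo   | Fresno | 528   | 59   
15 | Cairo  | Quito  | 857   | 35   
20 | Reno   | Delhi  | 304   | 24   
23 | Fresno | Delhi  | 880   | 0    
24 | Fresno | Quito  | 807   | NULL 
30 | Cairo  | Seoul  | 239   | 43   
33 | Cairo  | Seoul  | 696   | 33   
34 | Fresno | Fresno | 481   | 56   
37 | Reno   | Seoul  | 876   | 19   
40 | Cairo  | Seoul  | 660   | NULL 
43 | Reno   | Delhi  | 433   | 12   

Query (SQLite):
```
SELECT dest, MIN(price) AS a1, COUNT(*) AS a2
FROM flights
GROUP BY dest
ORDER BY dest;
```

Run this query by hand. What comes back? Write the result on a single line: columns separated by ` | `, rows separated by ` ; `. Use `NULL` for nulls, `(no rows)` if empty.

Delhi | 304 | 4 ; Fresno | 364 | 3 ; Quito | 807 | 2 ; Seoul | 239 | 5

Group flights by dest.
Per group compute: MIN(price), COUNT(*).
  Delhi: ids {5, 20, 23, 43} → MIN(price)=304, COUNT(*)=4
  Fresno: ids {7, 13, 34} → MIN(price)=364, COUNT(*)=3
  Quito: ids {15, 24} → MIN(price)=807, COUNT(*)=2
  Seoul: ids {8, 30, 33, 37, 40} → MIN(price)=239, COUNT(*)=5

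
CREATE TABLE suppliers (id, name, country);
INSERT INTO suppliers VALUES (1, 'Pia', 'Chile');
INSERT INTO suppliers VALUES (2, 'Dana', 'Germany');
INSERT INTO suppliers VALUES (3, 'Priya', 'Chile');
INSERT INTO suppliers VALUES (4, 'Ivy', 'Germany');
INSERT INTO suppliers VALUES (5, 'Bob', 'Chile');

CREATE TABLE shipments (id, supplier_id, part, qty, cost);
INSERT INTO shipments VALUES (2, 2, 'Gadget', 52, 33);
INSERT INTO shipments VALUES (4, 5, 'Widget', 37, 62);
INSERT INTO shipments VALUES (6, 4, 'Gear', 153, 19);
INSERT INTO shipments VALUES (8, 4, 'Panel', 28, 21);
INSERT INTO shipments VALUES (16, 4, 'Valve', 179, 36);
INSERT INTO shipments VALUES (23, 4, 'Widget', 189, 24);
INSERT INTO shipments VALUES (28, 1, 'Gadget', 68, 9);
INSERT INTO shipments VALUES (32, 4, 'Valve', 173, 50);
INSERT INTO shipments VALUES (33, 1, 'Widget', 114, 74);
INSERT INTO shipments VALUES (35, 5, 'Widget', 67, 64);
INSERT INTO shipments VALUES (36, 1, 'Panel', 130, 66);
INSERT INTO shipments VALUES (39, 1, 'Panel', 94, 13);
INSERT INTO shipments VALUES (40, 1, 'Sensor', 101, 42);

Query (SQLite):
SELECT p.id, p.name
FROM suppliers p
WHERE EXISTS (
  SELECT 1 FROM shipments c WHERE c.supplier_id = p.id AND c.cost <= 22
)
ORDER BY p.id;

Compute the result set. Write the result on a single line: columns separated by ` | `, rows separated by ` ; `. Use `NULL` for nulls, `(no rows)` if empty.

1 | Pia ; 4 | Ivy

For each suppliers row, check whether any shipments with matching supplier_id has cost <= 22.
Keep rows where that is true.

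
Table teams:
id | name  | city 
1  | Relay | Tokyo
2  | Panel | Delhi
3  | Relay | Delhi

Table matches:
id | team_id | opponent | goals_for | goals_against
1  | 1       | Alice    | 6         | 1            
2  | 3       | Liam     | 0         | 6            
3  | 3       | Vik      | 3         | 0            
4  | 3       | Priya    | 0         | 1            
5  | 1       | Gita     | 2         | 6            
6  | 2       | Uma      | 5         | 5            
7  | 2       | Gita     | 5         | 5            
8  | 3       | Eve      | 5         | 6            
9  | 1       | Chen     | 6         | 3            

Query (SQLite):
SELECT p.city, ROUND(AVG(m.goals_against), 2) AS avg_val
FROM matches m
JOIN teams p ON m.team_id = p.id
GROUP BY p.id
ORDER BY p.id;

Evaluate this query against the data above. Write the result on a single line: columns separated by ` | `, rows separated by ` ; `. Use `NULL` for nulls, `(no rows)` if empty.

Tokyo | 3.33 ; Delhi | 5 ; Delhi | 3.25

Join each matches row to its teams via team_id.
Group joined rows by teams.id; compute ROUND(AVG(m.goals_against), 2) per group.
  1: ids {1, 5, 9} → ROUND(AVG(m.goals_against), 2)=3.33
  2: ids {6, 7} → ROUND(AVG(m.goals_against), 2)=5
  3: ids {2, 3, 4, 8} → ROUND(AVG(m.goals_against), 2)=3.25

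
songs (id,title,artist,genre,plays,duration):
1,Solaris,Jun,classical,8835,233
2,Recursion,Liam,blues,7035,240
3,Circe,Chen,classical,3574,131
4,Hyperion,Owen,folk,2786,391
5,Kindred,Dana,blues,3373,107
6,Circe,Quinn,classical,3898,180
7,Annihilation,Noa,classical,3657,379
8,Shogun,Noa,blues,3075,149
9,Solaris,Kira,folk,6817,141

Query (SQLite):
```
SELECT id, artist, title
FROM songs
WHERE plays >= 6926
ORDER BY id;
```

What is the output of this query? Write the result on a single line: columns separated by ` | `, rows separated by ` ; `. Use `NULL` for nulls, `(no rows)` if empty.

plays >= 6926: ids {1, 2}

1 | Jun | Solaris ; 2 | Liam | Recursion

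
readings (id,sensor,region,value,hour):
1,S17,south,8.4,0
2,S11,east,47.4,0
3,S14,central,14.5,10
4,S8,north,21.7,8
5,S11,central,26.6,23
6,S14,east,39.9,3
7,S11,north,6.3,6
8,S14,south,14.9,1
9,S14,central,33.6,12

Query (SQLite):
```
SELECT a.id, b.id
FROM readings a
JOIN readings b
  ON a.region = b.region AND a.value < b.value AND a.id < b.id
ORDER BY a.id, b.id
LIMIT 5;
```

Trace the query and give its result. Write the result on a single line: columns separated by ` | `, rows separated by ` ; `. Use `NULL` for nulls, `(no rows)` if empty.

1 | 8 ; 3 | 5 ; 3 | 9 ; 5 | 9

Pairs (a,b) with same region, a.value < b.value, a.id < b.id.
region groups: central:{3,5,9} east:{2,6} north:{4,7} south:{1,8}
Ordered by (a.id, b.id); first 5.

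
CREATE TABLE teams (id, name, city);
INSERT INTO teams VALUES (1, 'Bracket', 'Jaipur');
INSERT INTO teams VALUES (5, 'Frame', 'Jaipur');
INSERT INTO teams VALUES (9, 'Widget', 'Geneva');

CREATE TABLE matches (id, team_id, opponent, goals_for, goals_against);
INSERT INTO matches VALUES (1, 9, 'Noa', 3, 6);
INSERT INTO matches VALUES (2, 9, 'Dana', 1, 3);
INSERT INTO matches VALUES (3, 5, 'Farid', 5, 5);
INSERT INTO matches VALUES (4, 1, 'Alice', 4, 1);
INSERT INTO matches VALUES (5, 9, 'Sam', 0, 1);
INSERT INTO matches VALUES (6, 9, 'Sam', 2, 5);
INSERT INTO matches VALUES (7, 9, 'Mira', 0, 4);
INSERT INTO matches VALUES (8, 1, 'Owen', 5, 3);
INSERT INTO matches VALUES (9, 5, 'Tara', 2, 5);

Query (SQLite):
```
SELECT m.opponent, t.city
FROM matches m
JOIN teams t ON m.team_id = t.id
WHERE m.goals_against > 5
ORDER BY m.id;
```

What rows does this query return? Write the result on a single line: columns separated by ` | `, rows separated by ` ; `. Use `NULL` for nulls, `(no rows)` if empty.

Each matches row matches the teams row where team_id = teams.id.
Then keep rows with m.goals_against > 5.

Noa | Geneva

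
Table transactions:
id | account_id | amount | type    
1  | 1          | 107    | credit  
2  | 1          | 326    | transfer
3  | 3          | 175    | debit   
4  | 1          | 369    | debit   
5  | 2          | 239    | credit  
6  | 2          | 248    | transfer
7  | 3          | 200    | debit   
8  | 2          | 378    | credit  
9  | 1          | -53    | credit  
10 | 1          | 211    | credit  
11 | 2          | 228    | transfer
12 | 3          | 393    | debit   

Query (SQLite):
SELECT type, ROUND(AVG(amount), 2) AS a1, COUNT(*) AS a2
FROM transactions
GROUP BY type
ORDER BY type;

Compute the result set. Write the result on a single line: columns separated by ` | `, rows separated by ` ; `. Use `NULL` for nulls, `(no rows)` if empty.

Group transactions by type.
Per group compute: ROUND(AVG(amount), 2), COUNT(*).
  credit: ids {1, 5, 8, 9, 10} → ROUND(AVG(amount), 2)=176.4, COUNT(*)=5
  debit: ids {3, 4, 7, 12} → ROUND(AVG(amount), 2)=284.25, COUNT(*)=4
  transfer: ids {2, 6, 11} → ROUND(AVG(amount), 2)=267.33, COUNT(*)=3

credit | 176.4 | 5 ; debit | 284.25 | 4 ; transfer | 267.33 | 3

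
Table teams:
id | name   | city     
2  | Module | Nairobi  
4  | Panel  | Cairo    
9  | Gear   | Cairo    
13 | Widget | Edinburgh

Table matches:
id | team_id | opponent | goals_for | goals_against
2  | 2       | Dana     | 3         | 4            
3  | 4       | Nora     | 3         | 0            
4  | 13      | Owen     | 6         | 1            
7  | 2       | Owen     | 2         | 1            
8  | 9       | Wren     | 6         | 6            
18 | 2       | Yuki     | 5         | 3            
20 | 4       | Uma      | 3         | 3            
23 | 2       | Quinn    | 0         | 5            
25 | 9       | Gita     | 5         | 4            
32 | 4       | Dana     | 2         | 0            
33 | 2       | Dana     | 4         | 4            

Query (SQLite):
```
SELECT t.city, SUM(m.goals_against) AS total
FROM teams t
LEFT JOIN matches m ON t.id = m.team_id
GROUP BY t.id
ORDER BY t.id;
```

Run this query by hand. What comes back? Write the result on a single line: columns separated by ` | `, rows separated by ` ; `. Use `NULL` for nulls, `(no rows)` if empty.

LEFT JOIN keeps every teams row; unmatched ones get NULL for matches columns.
Group by teams.id and compute SUM(m.goals_against). SUM over an all-NULL group is NULL.
  2: ids {2, 7, 18, 23, 33} → SUM(m.goals_against)=17
  4: ids {3, 20, 32} → SUM(m.goals_against)=3
  9: ids {8, 25} → SUM(m.goals_against)=10
  13: ids {4} → SUM(m.goals_against)=1

Nairobi | 17 ; Cairo | 3 ; Cairo | 10 ; Edinburgh | 1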